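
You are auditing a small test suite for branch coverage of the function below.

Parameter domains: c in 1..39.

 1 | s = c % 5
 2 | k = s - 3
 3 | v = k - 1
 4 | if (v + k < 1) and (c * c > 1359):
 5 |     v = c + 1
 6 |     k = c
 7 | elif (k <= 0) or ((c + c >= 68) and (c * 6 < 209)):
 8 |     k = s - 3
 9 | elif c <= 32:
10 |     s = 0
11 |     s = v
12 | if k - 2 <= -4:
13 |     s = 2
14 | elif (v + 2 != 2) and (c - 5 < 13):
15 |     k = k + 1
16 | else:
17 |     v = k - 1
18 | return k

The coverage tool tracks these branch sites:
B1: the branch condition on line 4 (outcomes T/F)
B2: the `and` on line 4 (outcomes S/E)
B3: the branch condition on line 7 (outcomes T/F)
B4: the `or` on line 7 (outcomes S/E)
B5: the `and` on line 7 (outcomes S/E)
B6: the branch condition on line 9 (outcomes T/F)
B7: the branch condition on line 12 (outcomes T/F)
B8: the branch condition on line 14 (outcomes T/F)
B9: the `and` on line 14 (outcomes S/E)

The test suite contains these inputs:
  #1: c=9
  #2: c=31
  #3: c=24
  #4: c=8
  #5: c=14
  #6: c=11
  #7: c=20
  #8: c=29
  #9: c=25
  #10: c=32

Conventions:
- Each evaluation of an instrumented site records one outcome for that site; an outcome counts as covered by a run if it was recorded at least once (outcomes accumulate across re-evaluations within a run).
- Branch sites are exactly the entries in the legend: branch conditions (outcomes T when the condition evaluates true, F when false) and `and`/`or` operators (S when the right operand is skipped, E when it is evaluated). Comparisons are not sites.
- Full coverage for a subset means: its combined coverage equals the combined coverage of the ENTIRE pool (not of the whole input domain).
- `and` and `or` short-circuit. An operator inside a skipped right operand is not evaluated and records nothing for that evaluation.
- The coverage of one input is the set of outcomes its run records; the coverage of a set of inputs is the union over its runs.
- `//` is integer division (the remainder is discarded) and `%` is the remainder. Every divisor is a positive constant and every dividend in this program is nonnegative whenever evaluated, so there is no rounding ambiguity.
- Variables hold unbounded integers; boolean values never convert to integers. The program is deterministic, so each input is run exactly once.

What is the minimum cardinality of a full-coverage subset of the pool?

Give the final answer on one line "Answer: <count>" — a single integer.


test 1 (c=9) hits B1=F, B2=S, B3=F, B4=E, B5=S, B6=T, B7=F, B8=F, B9=S
test 2 (c=31) hits B1=F, B2=E, B3=T, B4=S, B7=T
test 3 (c=24) hits B1=F, B2=S, B3=F, B4=E, B5=S, B6=T, B7=F, B8=F, B9=S
test 4 (c=8) hits B1=F, B2=E, B3=T, B4=S, B7=F, B8=T, B9=E
test 5 (c=14) hits B1=F, B2=S, B3=F, B4=E, B5=S, B6=T, B7=F, B8=F, B9=S
test 6 (c=11) hits B1=F, B2=E, B3=T, B4=S, B7=T
test 7 (c=20) hits B1=F, B2=E, B3=T, B4=S, B7=T
test 8 (c=29) hits B1=F, B2=S, B3=F, B4=E, B5=S, B6=T, B7=F, B8=F, B9=S
test 9 (c=25) hits B1=F, B2=E, B3=T, B4=S, B7=T
test 10 (c=32) hits B1=F, B2=E, B3=T, B4=S, B7=F, B8=F, B9=E
pool-wide coverage (15 outcomes): B1=F, B2=S, B2=E, B3=T, B3=F, B4=S, B4=E, B5=S, B6=T, B7=T, B7=F, B8=T, B8=F, B9=S, B9=E
no size-1 subset reaches all 15 outcomes (best union: 9/15)
no size-2 subset reaches all 15 outcomes (best union: 14/15)
size 3: inputs {1, 2, 4} cover all 15 outcomes, and no lexicographically smaller subset of this size does
Answer: 3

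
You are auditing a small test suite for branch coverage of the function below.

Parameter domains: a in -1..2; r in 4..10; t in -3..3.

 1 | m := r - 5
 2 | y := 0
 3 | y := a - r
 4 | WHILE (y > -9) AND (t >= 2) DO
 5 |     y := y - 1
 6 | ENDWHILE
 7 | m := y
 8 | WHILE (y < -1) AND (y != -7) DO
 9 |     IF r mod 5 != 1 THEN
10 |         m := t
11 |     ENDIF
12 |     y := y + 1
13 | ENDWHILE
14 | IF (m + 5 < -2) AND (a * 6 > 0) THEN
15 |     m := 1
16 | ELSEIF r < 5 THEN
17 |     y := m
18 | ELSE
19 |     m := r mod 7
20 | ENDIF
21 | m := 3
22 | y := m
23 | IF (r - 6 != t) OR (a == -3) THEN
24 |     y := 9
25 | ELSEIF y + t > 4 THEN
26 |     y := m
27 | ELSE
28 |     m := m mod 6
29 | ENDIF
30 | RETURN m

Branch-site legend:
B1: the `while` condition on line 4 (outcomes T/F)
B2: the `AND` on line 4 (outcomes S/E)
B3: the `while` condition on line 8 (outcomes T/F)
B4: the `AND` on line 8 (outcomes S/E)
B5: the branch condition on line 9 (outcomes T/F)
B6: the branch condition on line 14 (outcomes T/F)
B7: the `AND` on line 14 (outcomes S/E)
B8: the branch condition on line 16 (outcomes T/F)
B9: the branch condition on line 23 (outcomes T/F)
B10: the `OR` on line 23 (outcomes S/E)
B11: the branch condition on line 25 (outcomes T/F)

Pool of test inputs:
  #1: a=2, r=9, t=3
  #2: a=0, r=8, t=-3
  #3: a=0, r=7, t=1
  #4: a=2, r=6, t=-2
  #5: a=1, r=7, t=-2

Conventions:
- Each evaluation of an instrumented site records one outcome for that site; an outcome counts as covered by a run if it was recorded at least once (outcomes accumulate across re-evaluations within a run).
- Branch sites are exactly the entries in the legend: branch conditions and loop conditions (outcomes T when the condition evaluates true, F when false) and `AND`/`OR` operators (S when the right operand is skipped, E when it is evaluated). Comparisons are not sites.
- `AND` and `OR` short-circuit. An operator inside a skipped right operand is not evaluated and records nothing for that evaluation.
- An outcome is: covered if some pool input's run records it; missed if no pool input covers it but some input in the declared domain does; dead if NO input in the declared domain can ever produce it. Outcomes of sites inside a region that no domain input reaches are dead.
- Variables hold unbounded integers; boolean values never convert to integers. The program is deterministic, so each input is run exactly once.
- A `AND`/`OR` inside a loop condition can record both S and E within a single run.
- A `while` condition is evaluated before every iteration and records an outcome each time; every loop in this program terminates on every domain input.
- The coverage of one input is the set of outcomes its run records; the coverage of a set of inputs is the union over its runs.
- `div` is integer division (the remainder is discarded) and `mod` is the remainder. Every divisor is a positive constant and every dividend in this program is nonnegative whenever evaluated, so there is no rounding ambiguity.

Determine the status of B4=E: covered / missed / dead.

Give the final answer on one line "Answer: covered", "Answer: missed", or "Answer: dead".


B4=E is recorded by pool input(s) 1, 2, 3, 4, 5 -> covered
Answer: covered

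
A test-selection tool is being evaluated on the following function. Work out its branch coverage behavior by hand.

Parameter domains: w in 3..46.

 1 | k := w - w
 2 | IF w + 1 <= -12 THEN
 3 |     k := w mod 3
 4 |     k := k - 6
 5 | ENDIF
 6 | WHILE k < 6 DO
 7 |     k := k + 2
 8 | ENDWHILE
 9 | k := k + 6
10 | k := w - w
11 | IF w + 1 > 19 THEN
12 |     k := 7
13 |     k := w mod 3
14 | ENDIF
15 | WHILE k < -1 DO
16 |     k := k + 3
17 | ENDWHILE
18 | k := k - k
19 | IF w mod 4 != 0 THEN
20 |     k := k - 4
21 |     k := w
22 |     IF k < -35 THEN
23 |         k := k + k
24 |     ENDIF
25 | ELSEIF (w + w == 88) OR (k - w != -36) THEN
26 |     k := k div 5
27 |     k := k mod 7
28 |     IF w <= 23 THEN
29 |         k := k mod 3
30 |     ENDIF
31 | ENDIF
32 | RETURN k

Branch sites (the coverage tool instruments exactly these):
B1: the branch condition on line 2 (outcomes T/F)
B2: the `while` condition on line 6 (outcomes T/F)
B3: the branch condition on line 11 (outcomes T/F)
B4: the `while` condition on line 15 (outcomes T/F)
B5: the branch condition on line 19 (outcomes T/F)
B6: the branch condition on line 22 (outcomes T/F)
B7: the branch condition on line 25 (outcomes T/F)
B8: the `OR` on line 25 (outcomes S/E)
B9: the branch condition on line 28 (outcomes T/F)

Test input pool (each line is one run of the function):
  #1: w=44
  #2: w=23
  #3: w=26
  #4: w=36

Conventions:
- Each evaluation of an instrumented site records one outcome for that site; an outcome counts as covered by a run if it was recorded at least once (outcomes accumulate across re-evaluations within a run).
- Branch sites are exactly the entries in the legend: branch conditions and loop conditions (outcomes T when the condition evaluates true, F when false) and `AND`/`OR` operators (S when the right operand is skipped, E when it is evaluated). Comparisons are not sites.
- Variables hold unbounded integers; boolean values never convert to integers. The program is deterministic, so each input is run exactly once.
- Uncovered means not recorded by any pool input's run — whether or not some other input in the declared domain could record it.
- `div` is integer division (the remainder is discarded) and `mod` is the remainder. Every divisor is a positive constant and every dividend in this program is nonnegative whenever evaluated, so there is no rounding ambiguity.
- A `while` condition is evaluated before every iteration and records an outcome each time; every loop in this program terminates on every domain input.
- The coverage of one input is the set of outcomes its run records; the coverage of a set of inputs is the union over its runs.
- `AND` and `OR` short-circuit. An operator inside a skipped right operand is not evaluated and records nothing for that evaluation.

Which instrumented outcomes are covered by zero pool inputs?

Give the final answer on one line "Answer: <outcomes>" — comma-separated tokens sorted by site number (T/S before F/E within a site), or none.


input #1 (w=44): events B1->F, B2->T, B2->T, B2->T, B2->F, B3->T, B4->F, B5->F, B8->S, B7->T, B9->F; covers B1=F, B2=T, B2=F, B3=T, B4=F, B5=F, B7=T, B8=S, B9=F
input #2 (w=23): events B1->F, B2->T, B2->T, B2->T, B2->F, B3->T, B4->F, B5->T, B6->F; covers B1=F, B2=T, B2=F, B3=T, B4=F, B5=T, B6=F
input #3 (w=26): events B1->F, B2->T, B2->T, B2->T, B2->F, B3->T, B4->F, B5->T, B6->F; covers B1=F, B2=T, B2=F, B3=T, B4=F, B5=T, B6=F
input #4 (w=36): events B1->F, B2->T, B2->T, B2->T, B2->F, B3->T, B4->F, B5->F, B8->E, B7->F; covers B1=F, B2=T, B2=F, B3=T, B4=F, B5=F, B7=F, B8=E
union over the pool: B1=F, B2=T, B2=F, B3=T, B4=F, B5=T, B5=F, B6=F, B7=T, B7=F, B8=S, B8=E, B9=F
uncovered (5 of 18): B1=T, B3=F, B4=T, B6=T, B9=T
Answer: B1=T, B3=F, B4=T, B6=T, B9=T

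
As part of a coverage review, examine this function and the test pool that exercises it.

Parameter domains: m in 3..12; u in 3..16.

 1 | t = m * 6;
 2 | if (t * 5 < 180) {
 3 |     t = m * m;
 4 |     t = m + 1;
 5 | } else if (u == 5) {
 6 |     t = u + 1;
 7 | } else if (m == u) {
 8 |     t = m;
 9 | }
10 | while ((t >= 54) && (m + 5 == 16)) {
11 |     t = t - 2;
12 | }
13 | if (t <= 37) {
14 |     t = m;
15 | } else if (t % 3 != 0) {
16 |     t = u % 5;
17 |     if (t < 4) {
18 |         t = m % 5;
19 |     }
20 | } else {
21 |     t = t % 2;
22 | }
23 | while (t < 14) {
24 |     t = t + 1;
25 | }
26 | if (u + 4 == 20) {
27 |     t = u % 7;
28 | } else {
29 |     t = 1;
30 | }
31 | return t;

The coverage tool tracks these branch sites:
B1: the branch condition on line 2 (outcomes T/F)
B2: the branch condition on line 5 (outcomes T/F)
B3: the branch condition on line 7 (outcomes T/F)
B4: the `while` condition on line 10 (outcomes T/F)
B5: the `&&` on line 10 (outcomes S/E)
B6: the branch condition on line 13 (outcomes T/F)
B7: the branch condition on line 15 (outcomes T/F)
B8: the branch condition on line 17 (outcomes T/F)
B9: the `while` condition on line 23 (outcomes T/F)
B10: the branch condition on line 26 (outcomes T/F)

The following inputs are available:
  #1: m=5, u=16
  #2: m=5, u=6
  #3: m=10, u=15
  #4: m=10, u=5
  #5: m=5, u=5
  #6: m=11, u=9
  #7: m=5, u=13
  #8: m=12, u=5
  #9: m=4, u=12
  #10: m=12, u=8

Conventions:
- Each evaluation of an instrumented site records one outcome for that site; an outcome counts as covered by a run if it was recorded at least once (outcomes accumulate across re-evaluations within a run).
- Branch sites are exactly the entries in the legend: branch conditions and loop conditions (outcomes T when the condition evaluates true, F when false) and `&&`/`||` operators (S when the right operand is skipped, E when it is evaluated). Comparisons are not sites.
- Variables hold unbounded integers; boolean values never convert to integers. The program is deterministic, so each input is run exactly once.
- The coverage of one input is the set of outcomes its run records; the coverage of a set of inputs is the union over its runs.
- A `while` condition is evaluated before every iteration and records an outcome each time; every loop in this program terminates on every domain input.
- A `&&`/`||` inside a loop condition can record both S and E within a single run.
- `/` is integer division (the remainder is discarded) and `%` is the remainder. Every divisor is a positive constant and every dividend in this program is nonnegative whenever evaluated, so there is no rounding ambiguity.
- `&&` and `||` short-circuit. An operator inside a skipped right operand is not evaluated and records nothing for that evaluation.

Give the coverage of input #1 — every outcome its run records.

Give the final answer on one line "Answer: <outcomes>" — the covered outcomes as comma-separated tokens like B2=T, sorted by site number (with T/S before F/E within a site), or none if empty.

Event log for input #1 (m=5, u=16):
  B1->T, B5->S, B4->F, B6->T, B9->T, B9->T, B9->T, B9->T, B9->T, B9->T
  B9->T, B9->T, B9->T, B9->F, B10->T
as a set, this run covers: B1=T, B4=F, B5=S, B6=T, B9=T, B9=F, B10=T

Answer: B1=T, B4=F, B5=S, B6=T, B9=T, B9=F, B10=T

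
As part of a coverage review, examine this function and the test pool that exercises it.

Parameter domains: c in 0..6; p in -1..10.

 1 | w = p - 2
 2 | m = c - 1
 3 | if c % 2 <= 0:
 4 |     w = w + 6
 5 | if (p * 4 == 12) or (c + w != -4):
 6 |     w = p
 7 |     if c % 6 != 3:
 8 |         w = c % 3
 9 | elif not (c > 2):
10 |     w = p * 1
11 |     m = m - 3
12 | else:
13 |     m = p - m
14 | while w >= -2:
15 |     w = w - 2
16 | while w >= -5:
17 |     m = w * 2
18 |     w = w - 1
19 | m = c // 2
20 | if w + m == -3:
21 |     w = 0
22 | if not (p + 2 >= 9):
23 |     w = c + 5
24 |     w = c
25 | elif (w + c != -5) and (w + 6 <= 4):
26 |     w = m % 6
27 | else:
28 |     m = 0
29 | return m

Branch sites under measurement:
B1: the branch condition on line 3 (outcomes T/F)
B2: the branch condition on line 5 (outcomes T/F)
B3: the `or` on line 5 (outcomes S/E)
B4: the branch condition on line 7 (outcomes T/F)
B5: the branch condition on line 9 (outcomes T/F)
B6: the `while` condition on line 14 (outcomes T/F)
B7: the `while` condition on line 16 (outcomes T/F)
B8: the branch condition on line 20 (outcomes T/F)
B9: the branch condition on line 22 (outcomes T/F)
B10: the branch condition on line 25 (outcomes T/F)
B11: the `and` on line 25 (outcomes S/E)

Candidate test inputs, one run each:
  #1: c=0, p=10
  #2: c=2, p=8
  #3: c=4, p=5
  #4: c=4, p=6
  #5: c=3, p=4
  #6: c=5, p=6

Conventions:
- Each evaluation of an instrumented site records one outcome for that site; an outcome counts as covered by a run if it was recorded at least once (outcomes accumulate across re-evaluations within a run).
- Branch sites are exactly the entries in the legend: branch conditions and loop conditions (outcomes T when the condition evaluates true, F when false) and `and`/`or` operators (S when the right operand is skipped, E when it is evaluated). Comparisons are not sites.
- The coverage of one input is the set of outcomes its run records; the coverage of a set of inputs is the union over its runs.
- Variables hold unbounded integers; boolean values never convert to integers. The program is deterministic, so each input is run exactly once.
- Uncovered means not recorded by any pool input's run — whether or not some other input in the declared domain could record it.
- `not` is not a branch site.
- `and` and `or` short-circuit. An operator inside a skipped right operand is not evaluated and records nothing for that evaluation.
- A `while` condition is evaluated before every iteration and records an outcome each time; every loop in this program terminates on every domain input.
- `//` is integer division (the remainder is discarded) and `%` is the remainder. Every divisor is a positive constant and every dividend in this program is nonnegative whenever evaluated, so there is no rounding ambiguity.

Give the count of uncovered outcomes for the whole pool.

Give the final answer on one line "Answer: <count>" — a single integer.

run #1 (c=0, p=10) records B1=T, B2=T, B3=E, B4=T, B6=T, B6=F, B7=T, B7=F, B8=F, B9=F, B10=T, B11=E
run #2 (c=2, p=8) records B1=T, B2=T, B3=E, B4=T, B6=T, B6=F, B7=T, B7=F, B8=F, B9=F, B10=T, B11=E
run #3 (c=4, p=5) records B1=T, B2=T, B3=E, B4=T, B6=T, B6=F, B7=T, B7=F, B8=F, B9=T
run #4 (c=4, p=6) records B1=T, B2=T, B3=E, B4=T, B6=T, B6=F, B7=T, B7=F, B8=F, B9=T
run #5 (c=3, p=4) records B1=F, B2=T, B3=E, B4=F, B6=T, B6=F, B7=T, B7=F, B8=F, B9=T
run #6 (c=5, p=6) records B1=F, B2=T, B3=E, B4=T, B6=T, B6=F, B7=T, B7=F, B8=F, B9=T
union over the pool: B1=T, B1=F, B2=T, B3=E, B4=T, B4=F, B6=T, B6=F, B7=T, B7=F, B8=F, B9=T, B9=F, B10=T, B11=E
uncovered (7 of 22): B2=F, B3=S, B5=T, B5=F, B8=T, B10=F, B11=S

Answer: 7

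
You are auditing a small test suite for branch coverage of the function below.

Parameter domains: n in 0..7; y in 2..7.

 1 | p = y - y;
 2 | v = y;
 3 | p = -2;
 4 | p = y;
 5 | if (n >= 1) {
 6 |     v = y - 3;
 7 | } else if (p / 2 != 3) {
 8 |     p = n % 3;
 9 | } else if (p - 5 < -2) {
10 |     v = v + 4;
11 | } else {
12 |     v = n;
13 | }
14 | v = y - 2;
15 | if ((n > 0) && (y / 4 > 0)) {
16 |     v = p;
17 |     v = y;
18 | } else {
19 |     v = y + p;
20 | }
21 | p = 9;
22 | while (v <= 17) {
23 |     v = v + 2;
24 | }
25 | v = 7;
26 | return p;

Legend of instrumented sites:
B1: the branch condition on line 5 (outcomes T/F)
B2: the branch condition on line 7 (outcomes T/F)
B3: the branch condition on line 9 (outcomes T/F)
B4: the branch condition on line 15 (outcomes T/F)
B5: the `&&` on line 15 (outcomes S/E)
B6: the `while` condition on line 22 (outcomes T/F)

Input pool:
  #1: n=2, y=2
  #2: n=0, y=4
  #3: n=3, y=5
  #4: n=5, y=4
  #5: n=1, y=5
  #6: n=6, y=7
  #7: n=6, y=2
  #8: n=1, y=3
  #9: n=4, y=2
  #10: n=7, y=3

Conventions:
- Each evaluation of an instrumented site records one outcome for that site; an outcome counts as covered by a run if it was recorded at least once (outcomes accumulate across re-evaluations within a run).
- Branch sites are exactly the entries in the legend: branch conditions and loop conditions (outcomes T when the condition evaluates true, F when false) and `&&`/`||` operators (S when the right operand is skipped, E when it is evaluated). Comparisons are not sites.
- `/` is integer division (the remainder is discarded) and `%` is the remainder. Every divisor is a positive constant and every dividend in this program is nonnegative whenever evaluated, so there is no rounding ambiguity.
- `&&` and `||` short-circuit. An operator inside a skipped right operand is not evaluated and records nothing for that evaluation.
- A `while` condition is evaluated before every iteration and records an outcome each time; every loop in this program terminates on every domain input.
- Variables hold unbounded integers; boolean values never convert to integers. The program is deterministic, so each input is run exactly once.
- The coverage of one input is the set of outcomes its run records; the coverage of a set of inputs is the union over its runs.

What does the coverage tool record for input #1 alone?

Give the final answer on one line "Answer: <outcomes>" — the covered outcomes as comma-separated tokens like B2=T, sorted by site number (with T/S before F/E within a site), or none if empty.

Simulating input #1 (n=2, y=2) step by step:
  B1->T, B5->E, B4->F, B6->T, B6->T, B6->T, B6->T, B6->T, B6->T, B6->T
  B6->F
collecting distinct outcomes: B1=T, B4=F, B5=E, B6=T, B6=F

Answer: B1=T, B4=F, B5=E, B6=T, B6=F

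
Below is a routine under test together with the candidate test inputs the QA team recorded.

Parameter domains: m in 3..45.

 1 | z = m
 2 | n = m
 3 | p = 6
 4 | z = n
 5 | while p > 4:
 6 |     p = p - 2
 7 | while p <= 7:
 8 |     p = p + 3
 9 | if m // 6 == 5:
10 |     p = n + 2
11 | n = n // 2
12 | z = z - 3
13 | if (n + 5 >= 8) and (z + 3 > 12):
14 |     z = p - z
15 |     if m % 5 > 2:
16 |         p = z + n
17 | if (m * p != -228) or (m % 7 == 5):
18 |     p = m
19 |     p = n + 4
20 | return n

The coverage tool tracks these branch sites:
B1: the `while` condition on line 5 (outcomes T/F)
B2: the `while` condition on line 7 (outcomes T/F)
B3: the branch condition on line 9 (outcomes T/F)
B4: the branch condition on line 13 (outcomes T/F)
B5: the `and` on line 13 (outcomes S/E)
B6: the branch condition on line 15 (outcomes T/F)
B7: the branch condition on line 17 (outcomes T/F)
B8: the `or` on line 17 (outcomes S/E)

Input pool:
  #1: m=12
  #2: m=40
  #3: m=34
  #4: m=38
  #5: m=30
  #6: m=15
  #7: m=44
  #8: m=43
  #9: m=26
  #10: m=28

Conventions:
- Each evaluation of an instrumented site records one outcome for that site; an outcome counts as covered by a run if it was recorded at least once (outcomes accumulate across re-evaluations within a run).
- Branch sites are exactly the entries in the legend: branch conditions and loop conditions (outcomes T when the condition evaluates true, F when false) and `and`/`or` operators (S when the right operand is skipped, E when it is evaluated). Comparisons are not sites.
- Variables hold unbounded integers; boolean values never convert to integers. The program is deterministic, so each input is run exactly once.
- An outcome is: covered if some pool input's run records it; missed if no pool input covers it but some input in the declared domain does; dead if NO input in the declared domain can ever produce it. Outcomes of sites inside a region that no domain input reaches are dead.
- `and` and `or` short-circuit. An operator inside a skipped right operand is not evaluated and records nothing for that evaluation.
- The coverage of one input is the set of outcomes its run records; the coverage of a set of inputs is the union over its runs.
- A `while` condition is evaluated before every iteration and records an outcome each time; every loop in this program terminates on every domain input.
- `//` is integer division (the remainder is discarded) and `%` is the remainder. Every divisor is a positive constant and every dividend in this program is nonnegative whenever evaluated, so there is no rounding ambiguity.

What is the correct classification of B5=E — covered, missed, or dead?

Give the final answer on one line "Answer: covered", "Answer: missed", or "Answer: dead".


B5=E is recorded by pool input(s) 1, 2, 3, 4, 5, 6, 7, 8, 9, 10 -> covered
Answer: covered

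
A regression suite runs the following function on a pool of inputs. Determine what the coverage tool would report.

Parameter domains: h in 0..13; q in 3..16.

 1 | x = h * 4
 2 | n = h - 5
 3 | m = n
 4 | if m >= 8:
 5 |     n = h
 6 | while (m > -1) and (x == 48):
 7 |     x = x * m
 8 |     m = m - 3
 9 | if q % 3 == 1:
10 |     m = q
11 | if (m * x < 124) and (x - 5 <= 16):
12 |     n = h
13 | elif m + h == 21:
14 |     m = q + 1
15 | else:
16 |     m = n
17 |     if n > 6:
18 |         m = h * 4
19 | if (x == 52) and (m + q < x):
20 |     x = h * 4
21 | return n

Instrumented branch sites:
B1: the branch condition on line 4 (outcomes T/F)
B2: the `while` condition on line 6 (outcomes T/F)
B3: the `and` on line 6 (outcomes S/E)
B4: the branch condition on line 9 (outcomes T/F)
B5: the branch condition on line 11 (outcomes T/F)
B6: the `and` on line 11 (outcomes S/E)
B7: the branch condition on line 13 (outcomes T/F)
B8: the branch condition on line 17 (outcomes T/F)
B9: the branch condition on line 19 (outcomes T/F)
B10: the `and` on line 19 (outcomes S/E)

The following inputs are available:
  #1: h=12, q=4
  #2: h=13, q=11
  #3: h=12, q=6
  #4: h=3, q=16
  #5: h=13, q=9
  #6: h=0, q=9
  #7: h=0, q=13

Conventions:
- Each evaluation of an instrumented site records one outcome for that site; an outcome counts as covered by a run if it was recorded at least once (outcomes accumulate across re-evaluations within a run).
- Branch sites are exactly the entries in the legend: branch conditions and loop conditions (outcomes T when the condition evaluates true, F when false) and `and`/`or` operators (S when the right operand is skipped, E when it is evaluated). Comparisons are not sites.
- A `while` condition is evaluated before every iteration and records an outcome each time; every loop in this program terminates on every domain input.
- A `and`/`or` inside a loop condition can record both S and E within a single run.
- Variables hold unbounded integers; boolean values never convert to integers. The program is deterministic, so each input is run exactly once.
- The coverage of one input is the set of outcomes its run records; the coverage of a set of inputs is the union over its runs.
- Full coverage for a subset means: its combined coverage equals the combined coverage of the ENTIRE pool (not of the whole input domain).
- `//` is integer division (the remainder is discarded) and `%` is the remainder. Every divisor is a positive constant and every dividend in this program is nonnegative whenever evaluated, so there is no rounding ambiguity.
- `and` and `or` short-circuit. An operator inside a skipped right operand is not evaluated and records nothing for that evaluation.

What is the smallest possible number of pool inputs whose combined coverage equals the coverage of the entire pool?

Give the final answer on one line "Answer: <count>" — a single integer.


input #1, h=12, q=4: outcomes B1=F, B2=T, B2=F, B3=E, B4=T, B5=F, B6=S, B7=F, B8=T, B9=F, B10=S
input #2, h=13, q=11: outcomes B1=T, B2=F, B3=E, B4=F, B5=F, B6=S, B7=T, B9=T, B10=E
input #3, h=12, q=6: outcomes B1=F, B2=T, B2=F, B3=E, B4=F, B5=F, B6=S, B7=F, B8=T, B9=F, B10=S
input #4, h=3, q=16: outcomes B1=F, B2=F, B3=S, B4=T, B5=F, B6=S, B7=F, B8=F, B9=F, B10=S
input #5, h=13, q=9: outcomes B1=T, B2=F, B3=E, B4=F, B5=F, B6=S, B7=T, B9=T, B10=E
input #6, h=0, q=9: outcomes B1=F, B2=F, B3=S, B4=F, B5=T, B6=E, B9=F, B10=S
input #7, h=0, q=13: outcomes B1=F, B2=F, B3=S, B4=T, B5=T, B6=E, B9=F, B10=S
together the pool reaches 20 outcomes: B1=T, B1=F, B2=T, B2=F, B3=S, B3=E, B4=T, B4=F, B5=T, B5=F, B6=S, B6=E, B7=T, B7=F, B8=T, B8=F, B9=T, B9=F, B10=S, B10=E
checked all size-1 subsets: none covers 20 outcomes (max 11/20)
checked all size-2 subsets: none covers 20 outcomes (max 16/20)
checked all size-3 subsets: none covers 20 outcomes (max 19/20)
at size 4, {1, 2, 4, 6} reaches all 20 outcomes; every lexicographically earlier size-4 subset fails
Answer: 4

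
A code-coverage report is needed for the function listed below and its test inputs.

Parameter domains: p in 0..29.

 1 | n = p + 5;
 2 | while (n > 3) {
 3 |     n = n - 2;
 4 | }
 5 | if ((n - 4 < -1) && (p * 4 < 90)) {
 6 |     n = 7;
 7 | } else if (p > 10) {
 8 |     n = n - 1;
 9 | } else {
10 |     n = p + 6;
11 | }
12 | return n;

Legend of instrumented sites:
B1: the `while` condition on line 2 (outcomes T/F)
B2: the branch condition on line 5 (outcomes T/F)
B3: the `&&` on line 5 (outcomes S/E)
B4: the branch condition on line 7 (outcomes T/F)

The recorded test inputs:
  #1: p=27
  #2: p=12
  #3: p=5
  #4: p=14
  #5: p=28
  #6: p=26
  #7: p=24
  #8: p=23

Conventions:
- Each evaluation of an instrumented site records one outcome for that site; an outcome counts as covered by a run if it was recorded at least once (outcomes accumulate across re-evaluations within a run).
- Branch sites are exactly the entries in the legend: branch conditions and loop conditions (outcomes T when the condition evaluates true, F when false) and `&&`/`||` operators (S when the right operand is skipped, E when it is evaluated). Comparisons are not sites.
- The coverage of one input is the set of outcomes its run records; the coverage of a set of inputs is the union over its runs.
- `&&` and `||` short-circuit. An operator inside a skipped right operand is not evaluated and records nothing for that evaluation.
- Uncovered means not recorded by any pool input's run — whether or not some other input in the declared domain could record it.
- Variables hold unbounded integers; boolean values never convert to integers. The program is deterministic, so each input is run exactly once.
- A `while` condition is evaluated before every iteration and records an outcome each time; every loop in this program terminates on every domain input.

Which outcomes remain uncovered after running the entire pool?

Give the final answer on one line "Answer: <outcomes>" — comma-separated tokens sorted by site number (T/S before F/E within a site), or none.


#1 (p=27) -> B1->T, B1->T, B1->T, B1->T, B1->T, B1->T, B1->T, B1->T, B1->T, B1->T, B1->T, B1->T, B1->T, B1->T, ...; covered: B1=T, B1=F, B2=F, B3=E, B4=T
#2 (p=12) -> B1->T, B1->T, B1->T, B1->T, B1->T, B1->T, B1->T, B1->F, B3->S, B2->F, B4->T; covered: B1=T, B1=F, B2=F, B3=S, B4=T
#3 (p=5) -> B1->T, B1->T, B1->T, B1->T, B1->F, B3->E, B2->T; covered: B1=T, B1=F, B2=T, B3=E
#4 (p=14) -> B1->T, B1->T, B1->T, B1->T, B1->T, B1->T, B1->T, B1->T, B1->F, B3->S, B2->F, B4->T; covered: B1=T, B1=F, B2=F, B3=S, B4=T
#5 (p=28) -> B1->T, B1->T, B1->T, B1->T, B1->T, B1->T, B1->T, B1->T, B1->T, B1->T, B1->T, B1->T, B1->T, B1->T, ...; covered: B1=T, B1=F, B2=F, B3=S, B4=T
#6 (p=26) -> B1->T, B1->T, B1->T, B1->T, B1->T, B1->T, B1->T, B1->T, B1->T, B1->T, B1->T, B1->T, B1->T, B1->T, ...; covered: B1=T, B1=F, B2=F, B3=S, B4=T
#7 (p=24) -> B1->T, B1->T, B1->T, B1->T, B1->T, B1->T, B1->T, B1->T, B1->T, B1->T, B1->T, B1->T, B1->T, B1->F, ...; covered: B1=T, B1=F, B2=F, B3=S, B4=T
#8 (p=23) -> B1->T, B1->T, B1->T, B1->T, B1->T, B1->T, B1->T, B1->T, B1->T, B1->T, B1->T, B1->T, B1->T, B1->F, ...; covered: B1=T, B1=F, B2=F, B3=E, B4=T
union over the pool: B1=T, B1=F, B2=T, B2=F, B3=S, B3=E, B4=T
uncovered (1 of 8): B4=F
Answer: B4=F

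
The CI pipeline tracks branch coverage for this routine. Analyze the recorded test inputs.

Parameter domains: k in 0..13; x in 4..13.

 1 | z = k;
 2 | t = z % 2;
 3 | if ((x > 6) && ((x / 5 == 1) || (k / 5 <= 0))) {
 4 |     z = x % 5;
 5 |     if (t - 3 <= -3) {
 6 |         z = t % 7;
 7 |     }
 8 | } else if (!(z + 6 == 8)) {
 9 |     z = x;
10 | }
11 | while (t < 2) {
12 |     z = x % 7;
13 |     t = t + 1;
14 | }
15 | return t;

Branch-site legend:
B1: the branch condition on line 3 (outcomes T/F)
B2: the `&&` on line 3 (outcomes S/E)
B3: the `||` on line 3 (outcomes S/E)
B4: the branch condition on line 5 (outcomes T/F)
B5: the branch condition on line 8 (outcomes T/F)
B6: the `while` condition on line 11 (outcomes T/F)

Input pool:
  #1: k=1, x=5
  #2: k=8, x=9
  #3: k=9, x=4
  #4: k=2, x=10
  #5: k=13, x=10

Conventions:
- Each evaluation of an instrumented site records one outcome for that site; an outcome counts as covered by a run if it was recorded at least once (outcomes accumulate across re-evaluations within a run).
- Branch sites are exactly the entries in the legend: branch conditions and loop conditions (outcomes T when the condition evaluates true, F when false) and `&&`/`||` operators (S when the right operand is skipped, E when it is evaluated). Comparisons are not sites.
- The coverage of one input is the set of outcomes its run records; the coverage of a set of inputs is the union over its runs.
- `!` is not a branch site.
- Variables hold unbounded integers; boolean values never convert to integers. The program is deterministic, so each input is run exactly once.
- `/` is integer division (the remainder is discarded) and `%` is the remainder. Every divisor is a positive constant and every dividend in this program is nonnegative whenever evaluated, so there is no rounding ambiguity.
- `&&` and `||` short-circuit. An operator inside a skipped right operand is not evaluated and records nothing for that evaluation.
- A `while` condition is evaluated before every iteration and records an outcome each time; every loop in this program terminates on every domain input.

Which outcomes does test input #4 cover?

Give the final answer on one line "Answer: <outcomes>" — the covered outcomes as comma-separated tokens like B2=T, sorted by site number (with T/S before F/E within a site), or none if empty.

Simulating input #4 (k=2, x=10) step by step:
  B2->E, B3->E, B1->T, B4->T, B6->T, B6->T, B6->F
distinct outcomes covered: B1=T, B2=E, B3=E, B4=T, B6=T, B6=F

Answer: B1=T, B2=E, B3=E, B4=T, B6=T, B6=F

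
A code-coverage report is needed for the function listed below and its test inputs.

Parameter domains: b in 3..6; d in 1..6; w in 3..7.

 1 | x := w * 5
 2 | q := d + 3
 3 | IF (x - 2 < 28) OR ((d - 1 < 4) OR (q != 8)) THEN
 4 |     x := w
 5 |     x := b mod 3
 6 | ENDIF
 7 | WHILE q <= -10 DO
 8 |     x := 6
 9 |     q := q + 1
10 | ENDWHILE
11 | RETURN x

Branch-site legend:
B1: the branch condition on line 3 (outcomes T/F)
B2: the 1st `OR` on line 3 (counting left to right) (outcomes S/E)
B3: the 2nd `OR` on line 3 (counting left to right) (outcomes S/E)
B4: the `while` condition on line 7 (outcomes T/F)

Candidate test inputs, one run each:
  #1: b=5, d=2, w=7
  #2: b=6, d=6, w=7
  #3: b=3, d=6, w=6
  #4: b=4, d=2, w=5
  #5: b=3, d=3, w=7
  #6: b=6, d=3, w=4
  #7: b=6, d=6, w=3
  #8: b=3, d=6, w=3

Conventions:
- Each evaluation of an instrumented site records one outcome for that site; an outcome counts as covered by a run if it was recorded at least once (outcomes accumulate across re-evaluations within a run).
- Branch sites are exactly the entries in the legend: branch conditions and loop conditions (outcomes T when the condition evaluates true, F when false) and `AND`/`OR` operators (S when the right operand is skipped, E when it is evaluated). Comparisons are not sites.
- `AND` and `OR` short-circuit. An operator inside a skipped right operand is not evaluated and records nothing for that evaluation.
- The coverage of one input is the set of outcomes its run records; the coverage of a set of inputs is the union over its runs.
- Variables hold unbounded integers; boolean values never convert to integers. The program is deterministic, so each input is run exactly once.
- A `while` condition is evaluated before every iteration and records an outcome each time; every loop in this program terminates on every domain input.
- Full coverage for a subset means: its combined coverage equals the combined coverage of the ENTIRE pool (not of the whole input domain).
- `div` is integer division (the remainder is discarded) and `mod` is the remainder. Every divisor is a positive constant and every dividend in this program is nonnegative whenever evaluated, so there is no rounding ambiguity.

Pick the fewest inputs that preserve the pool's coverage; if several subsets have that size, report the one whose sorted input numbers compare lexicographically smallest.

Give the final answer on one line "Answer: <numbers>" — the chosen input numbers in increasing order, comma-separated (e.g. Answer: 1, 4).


input #1, b=5, d=2, w=7: events B2->E, B3->S, B1->T, B4->F; outcomes B1=T, B2=E, B3=S, B4=F
input #2, b=6, d=6, w=7: events B2->E, B3->E, B1->T, B4->F; outcomes B1=T, B2=E, B3=E, B4=F
input #3, b=3, d=6, w=6: events B2->E, B3->E, B1->T, B4->F; outcomes B1=T, B2=E, B3=E, B4=F
input #4, b=4, d=2, w=5: events B2->S, B1->T, B4->F; outcomes B1=T, B2=S, B4=F
input #5, b=3, d=3, w=7: events B2->E, B3->S, B1->T, B4->F; outcomes B1=T, B2=E, B3=S, B4=F
input #6, b=6, d=3, w=4: events B2->S, B1->T, B4->F; outcomes B1=T, B2=S, B4=F
input #7, b=6, d=6, w=3: events B2->S, B1->T, B4->F; outcomes B1=T, B2=S, B4=F
input #8, b=3, d=6, w=3: events B2->S, B1->T, B4->F; outcomes B1=T, B2=S, B4=F
pool-wide coverage (6 outcomes): B1=T, B2=S, B2=E, B3=S, B3=E, B4=F
every size-1 subset falls short of the 6 outcomes (best: 4/6)
every size-2 subset falls short of the 6 outcomes (best: 5/6)
at size 3, {1, 2, 4} reaches all 6 outcomes; every lexicographically earlier size-3 subset fails
Answer: 1, 2, 4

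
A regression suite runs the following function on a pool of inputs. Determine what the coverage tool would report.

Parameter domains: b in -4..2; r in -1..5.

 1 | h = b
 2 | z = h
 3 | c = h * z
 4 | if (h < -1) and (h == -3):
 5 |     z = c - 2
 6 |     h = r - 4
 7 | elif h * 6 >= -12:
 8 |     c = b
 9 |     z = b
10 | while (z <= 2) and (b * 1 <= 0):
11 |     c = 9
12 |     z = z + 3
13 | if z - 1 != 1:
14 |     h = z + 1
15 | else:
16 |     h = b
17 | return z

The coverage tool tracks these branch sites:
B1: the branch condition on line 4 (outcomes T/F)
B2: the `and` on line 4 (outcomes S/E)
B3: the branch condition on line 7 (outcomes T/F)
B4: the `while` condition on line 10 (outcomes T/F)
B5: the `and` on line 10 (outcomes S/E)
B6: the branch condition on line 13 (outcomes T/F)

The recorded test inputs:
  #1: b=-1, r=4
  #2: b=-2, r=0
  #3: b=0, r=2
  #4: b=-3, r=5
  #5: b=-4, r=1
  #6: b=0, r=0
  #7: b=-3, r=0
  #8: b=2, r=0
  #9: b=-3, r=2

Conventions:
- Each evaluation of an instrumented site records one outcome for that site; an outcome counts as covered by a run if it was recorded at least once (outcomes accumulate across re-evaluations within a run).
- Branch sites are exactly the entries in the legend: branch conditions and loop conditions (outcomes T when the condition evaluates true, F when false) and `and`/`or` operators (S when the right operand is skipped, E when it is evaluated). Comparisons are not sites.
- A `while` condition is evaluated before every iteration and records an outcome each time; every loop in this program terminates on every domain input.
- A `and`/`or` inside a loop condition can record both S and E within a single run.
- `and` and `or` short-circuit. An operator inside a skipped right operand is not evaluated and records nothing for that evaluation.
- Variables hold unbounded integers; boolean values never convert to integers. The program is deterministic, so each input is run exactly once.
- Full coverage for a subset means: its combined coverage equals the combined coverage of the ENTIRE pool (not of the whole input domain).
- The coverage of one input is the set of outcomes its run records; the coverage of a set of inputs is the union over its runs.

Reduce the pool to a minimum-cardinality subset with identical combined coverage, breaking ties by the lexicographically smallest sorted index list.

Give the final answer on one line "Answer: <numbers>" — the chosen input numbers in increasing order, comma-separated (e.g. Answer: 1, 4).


input #1, b=-1, r=4: events B2->S, B1->F, B3->T, B5->E, B4->T, B5->E, B4->T, B5->S, B4->F, B6->T; outcomes B1=F, B2=S, B3=T, B4=T, B4=F, B5=S, B5=E, B6=T
input #2, b=-2, r=0: events B2->E, B1->F, B3->T, B5->E, B4->T, B5->E, B4->T, B5->S, B4->F, B6->T; outcomes B1=F, B2=E, B3=T, B4=T, B4=F, B5=S, B5=E, B6=T
input #3, b=0, r=2: events B2->S, B1->F, B3->T, B5->E, B4->T, B5->S, B4->F, B6->T; outcomes B1=F, B2=S, B3=T, B4=T, B4=F, B5=S, B5=E, B6=T
input #4, b=-3, r=5: events B2->E, B1->T, B5->S, B4->F, B6->T; outcomes B1=T, B2=E, B4=F, B5=S, B6=T
input #5, b=-4, r=1: events B2->E, B1->F, B3->F, B5->E, B4->T, B5->E, B4->T, B5->E, B4->T, B5->S, B4->F, B6->T; outcomes B1=F, B2=E, B3=F, B4=T, B4=F, B5=S, B5=E, B6=T
input #6, b=0, r=0: events B2->S, B1->F, B3->T, B5->E, B4->T, B5->S, B4->F, B6->T; outcomes B1=F, B2=S, B3=T, B4=T, B4=F, B5=S, B5=E, B6=T
input #7, b=-3, r=0: events B2->E, B1->T, B5->S, B4->F, B6->T; outcomes B1=T, B2=E, B4=F, B5=S, B6=T
input #8, b=2, r=0: events B2->S, B1->F, B3->T, B5->E, B4->F, B6->F; outcomes B1=F, B2=S, B3=T, B4=F, B5=E, B6=F
input #9, b=-3, r=2: events B2->E, B1->T, B5->S, B4->F, B6->T; outcomes B1=T, B2=E, B4=F, B5=S, B6=T
pool-wide coverage (12 outcomes): B1=T, B1=F, B2=S, B2=E, B3=T, B3=F, B4=T, B4=F, B5=S, B5=E, B6=T, B6=F
checked all size-1 subsets: none covers 12 outcomes (max 8/12)
checked all size-2 subsets: none covers 12 outcomes (max 11/12)
inputs {4, 5, 8} (size 3) cover everything; no size-3 subset with a lexicographically smaller index list covers all 12
Answer: 4, 5, 8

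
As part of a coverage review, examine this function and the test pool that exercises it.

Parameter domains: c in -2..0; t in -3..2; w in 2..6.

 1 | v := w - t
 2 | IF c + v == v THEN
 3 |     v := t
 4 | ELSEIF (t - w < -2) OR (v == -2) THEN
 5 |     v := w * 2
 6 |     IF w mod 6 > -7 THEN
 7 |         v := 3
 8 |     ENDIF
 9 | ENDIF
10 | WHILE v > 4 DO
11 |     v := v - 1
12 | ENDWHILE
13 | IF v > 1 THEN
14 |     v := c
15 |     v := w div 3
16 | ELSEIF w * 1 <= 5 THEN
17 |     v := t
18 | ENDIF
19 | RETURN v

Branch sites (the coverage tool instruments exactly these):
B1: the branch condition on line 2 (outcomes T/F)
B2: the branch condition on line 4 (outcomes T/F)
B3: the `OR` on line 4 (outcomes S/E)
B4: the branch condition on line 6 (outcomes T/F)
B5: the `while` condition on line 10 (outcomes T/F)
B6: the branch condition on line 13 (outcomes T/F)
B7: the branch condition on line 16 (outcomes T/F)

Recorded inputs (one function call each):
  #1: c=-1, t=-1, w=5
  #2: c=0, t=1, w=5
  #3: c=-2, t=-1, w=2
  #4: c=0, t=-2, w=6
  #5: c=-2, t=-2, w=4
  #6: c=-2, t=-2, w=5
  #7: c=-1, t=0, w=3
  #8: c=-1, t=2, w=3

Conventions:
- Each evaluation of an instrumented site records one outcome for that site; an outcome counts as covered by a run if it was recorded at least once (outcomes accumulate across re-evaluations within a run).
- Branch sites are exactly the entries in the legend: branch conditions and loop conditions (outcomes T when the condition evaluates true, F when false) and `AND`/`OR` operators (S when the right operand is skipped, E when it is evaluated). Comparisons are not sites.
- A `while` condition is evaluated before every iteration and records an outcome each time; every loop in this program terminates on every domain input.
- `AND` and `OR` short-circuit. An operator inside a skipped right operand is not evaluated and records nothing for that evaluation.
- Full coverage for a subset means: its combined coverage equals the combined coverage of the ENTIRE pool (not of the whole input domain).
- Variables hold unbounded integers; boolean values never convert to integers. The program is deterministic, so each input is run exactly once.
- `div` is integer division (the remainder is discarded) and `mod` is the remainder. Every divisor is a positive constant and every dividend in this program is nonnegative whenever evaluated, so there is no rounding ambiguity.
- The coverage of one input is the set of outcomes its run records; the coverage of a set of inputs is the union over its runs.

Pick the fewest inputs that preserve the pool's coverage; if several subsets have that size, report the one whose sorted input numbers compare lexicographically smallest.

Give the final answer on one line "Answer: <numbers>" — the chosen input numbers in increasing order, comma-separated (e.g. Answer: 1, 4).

input #1 (c=-1, t=-1, w=5): events B1->F, B3->S, B2->T, B4->T, B5->F, B6->T; covers B1=F, B2=T, B3=S, B4=T, B5=F, B6=T
input #2 (c=0, t=1, w=5): events B1->T, B5->F, B6->F, B7->T; covers B1=T, B5=F, B6=F, B7=T
input #3 (c=-2, t=-1, w=2): events B1->F, B3->S, B2->T, B4->T, B5->F, B6->T; covers B1=F, B2=T, B3=S, B4=T, B5=F, B6=T
input #4 (c=0, t=-2, w=6): events B1->T, B5->F, B6->F, B7->F; covers B1=T, B5=F, B6=F, B7=F
input #5 (c=-2, t=-2, w=4): events B1->F, B3->S, B2->T, B4->T, B5->F, B6->T; covers B1=F, B2=T, B3=S, B4=T, B5=F, B6=T
input #6 (c=-2, t=-2, w=5): events B1->F, B3->S, B2->T, B4->T, B5->F, B6->T; covers B1=F, B2=T, B3=S, B4=T, B5=F, B6=T
input #7 (c=-1, t=0, w=3): events B1->F, B3->S, B2->T, B4->T, B5->F, B6->T; covers B1=F, B2=T, B3=S, B4=T, B5=F, B6=T
input #8 (c=-1, t=2, w=3): events B1->F, B3->E, B2->F, B5->F, B6->F, B7->T; covers B1=F, B2=F, B3=E, B5=F, B6=F, B7=T
pool-wide coverage (12 outcomes): B1=T, B1=F, B2=T, B2=F, B3=S, B3=E, B4=T, B5=F, B6=T, B6=F, B7=T, B7=F
checked all size-1 subsets: none covers 12 outcomes (max 6/12)
checked all size-2 subsets: none covers 12 outcomes (max 10/12)
at size 3, {1, 4, 8} reaches all 12 outcomes; every lexicographically earlier size-3 subset fails

Answer: 1, 4, 8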